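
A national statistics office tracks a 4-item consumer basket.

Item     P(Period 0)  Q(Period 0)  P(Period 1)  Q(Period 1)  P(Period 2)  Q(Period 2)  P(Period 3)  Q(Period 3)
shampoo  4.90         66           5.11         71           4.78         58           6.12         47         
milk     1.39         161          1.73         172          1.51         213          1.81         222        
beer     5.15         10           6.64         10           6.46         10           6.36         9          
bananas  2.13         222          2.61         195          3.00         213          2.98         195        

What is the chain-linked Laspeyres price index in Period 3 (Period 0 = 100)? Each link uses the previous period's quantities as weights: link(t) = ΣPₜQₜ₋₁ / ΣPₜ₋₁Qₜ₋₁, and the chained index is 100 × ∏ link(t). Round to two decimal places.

Link Period 0→Period 1:
ΣP(Period 1)Q(Period 0) = 5.11×66 + 1.73×161 + 6.64×10 + 2.61×222 = 337.26 + 278.53 + 66.4 + 579.42 = 1261.61
ΣP(Period 0)Q(Period 0) = 4.90×66 + 1.39×161 + 5.15×10 + 2.13×222 = 323.4 + 223.79 + 51.5 + 472.86 = 1071.55
link = 1261.61/1071.55 = 1.177369
Link Period 1→Period 2:
ΣP(Period 2)Q(Period 1) = 4.78×71 + 1.51×172 + 6.46×10 + 3.00×195 = 339.38 + 259.72 + 64.6 + 585 = 1248.7
ΣP(Period 1)Q(Period 1) = 5.11×71 + 1.73×172 + 6.64×10 + 2.61×195 = 362.81 + 297.56 + 66.4 + 508.95 = 1235.72
link = 1248.7/1235.72 = 1.010504
Link Period 2→Period 3:
ΣP(Period 3)Q(Period 2) = 6.12×58 + 1.81×213 + 6.36×10 + 2.98×213 = 354.96 + 385.53 + 63.6 + 634.74 = 1438.83
ΣP(Period 2)Q(Period 2) = 4.78×58 + 1.51×213 + 6.46×10 + 3.00×213 = 277.24 + 321.63 + 64.6 + 639 = 1302.47
link = 1438.83/1302.47 = 1.104693
Chained index = 100 × 1.177369 × 1.010504 × 1.104693 = 131.4294

131.43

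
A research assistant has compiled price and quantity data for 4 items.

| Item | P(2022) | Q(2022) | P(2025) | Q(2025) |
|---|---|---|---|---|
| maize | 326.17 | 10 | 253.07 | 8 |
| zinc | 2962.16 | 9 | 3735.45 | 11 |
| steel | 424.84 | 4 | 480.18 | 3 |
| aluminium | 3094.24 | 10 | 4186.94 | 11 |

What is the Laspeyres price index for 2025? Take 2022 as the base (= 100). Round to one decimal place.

127.8

Laspeyres price index uses base-period quantities as weights.
ΣP(2025)·Q(2022) = 253.07×10 + 3735.45×9 + 480.18×4 + 4186.94×10 = 2530.7 + 33619.05 + 1920.72 + 41869.4 = 79939.87
ΣP(2022)·Q(2022) = 326.17×10 + 2962.16×9 + 424.84×4 + 3094.24×10 = 3261.7 + 26659.44 + 1699.36 + 30942.4 = 62562.9
Index = 79939.87 / 62562.9 × 100 = 127.7752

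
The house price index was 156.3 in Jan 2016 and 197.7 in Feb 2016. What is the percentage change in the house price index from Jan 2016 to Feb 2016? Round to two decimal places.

26.49%

Change = (197.7 − 156.3) / 156.3 × 100
       = 41.4 / 156.3 × 100 = 26.4875%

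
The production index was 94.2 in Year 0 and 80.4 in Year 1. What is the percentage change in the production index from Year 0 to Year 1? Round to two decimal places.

Change = (80.4 − 94.2) / 94.2 × 100
       = -13.8 / 94.2 × 100 = -14.6497%

-14.65%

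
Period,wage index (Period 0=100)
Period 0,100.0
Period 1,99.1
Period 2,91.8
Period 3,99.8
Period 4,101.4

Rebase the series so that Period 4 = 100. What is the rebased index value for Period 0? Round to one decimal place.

98.6

Rebased(Period 0) = 100.0 / 101.4 × 100 = 98.6193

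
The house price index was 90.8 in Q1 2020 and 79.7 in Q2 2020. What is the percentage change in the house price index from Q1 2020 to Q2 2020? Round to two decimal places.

-12.22%

Change = (79.7 − 90.8) / 90.8 × 100
       = -11.1 / 90.8 × 100 = -12.2247%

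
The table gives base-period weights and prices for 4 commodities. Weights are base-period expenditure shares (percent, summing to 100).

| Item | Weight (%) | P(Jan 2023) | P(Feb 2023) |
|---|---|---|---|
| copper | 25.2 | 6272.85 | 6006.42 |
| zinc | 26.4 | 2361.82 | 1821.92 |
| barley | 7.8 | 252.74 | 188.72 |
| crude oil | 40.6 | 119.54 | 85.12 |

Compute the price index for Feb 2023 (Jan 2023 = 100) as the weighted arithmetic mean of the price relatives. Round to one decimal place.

79.2

copper: 25.2 × (6006.42/6272.85) = 25.2 × 0.957526 = 24.1297
zinc: 26.4 × (1821.92/2361.82) = 26.4 × 0.771405 = 20.3651
barley: 7.8 × (188.72/252.74) = 7.8 × 0.746696 = 5.8242
crude oil: 40.6 × (85.12/119.54) = 40.6 × 0.712063 = 28.9098
Index = Σ wᵢ·(p₁ᵢ/p₀ᵢ) = 24.1297 + 20.3651 + 5.8242 + 28.9098 = 79.2287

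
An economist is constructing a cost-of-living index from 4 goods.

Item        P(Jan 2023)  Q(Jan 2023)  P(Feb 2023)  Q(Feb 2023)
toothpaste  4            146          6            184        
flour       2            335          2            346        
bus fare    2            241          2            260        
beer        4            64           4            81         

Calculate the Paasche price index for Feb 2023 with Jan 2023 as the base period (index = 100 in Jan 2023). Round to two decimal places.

116.20

Paasche price index uses current-period quantities as weights.
ΣP(Feb 2023)·Q(Feb 2023) = 6×184 + 2×346 + 2×260 + 4×81 = 1104 + 692 + 520 + 324 = 2640
ΣP(Jan 2023)·Q(Feb 2023) = 4×184 + 2×346 + 2×260 + 4×81 = 736 + 692 + 520 + 324 = 2272
Index = 2640 / 2272 × 100 = 116.1972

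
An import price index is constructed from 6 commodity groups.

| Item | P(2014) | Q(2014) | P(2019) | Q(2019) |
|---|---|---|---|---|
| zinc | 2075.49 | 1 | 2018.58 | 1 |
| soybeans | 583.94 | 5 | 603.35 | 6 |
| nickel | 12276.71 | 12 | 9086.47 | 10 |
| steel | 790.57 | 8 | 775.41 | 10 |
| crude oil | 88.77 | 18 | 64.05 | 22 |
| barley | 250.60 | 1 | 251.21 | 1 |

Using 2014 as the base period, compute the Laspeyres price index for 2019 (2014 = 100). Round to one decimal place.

75.8

Laspeyres price index uses base-period quantities as weights.
ΣP(2019)·Q(2014) = 2018.58×1 + 603.35×5 + 9086.47×12 + 775.41×8 + 64.05×18 + 251.21×1 = 2018.58 + 3016.75 + 109037.64 + 6203.28 + 1152.9 + 251.21 = 121680.36
ΣP(2014)·Q(2014) = 2075.49×1 + 583.94×5 + 12276.71×12 + 790.57×8 + 88.77×18 + 250.60×1 = 2075.49 + 2919.7 + 147320.52 + 6324.56 + 1597.86 + 250.6 = 160488.73
Index = 121680.36 / 160488.73 × 100 = 75.8186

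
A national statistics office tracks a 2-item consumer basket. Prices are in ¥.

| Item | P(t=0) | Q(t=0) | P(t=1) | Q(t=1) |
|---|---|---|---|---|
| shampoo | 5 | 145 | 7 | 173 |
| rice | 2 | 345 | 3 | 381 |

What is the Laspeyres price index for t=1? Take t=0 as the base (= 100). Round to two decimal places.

Laspeyres price index uses base-period quantities as weights.
ΣP(t=1)·Q(t=0) = 7×145 + 3×345 = 1015 + 1035 = 2050
ΣP(t=0)·Q(t=0) = 5×145 + 2×345 = 725 + 690 = 1415
Index = 2050 / 1415 × 100 = 144.8763

144.88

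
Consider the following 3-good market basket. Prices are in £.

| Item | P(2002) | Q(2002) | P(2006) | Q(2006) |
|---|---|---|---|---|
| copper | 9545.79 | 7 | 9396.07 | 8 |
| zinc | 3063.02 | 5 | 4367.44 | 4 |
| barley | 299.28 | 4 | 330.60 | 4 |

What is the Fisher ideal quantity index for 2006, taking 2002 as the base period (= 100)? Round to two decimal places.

Laspeyres component (base-period weights):
ΣP(2002)Q(2006) = 9545.79×8 + 3063.02×4 + 299.28×4 = 76366.32 + 12252.08 + 1197.12 = 89815.52
ΣP(2002)Q(2002) = 9545.79×7 + 3063.02×5 + 299.28×4 = 66820.53 + 15315.1 + 1197.12 = 83332.75
L = 89815.52 / 83332.75 × 100 = 107.7794
Paasche component (current-period weights):
ΣP(2006)Q(2006) = 9396.07×8 + 4367.44×4 + 330.60×4 = 75168.56 + 17469.76 + 1322.4 = 93960.72
ΣP(2006)Q(2002) = 9396.07×7 + 4367.44×5 + 330.60×4 = 65772.49 + 21837.2 + 1322.4 = 88932.09
P = 93960.72 / 88932.09 × 100 = 105.6545
Fisher = √(L × P) = √(107.7794 × 105.6545) = 106.7116

106.71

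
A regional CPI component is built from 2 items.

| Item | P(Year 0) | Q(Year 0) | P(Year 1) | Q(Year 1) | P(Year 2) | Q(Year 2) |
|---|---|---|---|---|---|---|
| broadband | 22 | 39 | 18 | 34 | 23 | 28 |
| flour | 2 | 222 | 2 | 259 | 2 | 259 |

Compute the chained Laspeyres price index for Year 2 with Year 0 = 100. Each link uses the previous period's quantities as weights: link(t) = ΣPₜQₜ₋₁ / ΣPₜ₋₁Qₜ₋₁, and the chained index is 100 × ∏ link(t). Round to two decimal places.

101.26

Link Year 0→Year 1:
ΣP(Year 1)Q(Year 0) = 18×39 + 2×222 = 702 + 444 = 1146
ΣP(Year 0)Q(Year 0) = 22×39 + 2×222 = 858 + 444 = 1302
link = 1146/1302 = 0.880184
Link Year 1→Year 2:
ΣP(Year 2)Q(Year 1) = 23×34 + 2×259 = 782 + 518 = 1300
ΣP(Year 1)Q(Year 1) = 18×34 + 2×259 = 612 + 518 = 1130
link = 1300/1130 = 1.150442
Chained index = 100 × 0.880184 × 1.150442 = 101.2601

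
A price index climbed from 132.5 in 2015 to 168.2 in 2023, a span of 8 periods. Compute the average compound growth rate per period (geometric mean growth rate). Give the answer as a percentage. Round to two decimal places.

Growth factor = (168.2/132.5)^(1/8) = (1.269434)^(1/8) = 1.030270
Growth rate = 1.030270 − 1 = 0.030270 = 3.0270%

3.03%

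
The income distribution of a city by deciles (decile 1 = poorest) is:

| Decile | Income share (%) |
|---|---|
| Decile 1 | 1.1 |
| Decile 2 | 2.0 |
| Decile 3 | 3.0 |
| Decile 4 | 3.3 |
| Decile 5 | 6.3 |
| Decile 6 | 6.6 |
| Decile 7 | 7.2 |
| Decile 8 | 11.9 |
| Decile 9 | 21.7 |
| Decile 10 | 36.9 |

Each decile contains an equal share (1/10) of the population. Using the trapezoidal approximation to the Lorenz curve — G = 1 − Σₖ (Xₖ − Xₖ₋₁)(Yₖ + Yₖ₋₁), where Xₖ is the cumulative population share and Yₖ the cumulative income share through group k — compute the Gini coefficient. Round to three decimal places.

Cumulative income shares Yₖ: 0.0110, 0.0310, 0.0610, 0.0940, 0.1570, 0.2230, 0.2950, 0.4140, 0.6310, 1.0000
Σ (Xₖ−Xₖ₋₁)(Yₖ+Yₖ₋₁) = (1/10)(0.0110+0.0000) + (1/10)(0.0310+0.0110) + (1/10)(0.0610+0.0310) + (1/10)(0.0940+0.0610) + (1/10)(0.1570+0.0940) + (1/10)(0.2230+0.1570) + (1/10)(0.2950+0.2230) + (1/10)(0.4140+0.2950) + (1/10)(0.6310+0.4140) + (1/10)(1.0000+0.6310)
  = 0.0011 + 0.0042 + 0.0092 + 0.0155 + 0.0251 + 0.0380 + 0.0518 + 0.0709 + 0.1045 + 0.1631 = 0.4834
G = 1 − 0.4834 = 0.5166

0.517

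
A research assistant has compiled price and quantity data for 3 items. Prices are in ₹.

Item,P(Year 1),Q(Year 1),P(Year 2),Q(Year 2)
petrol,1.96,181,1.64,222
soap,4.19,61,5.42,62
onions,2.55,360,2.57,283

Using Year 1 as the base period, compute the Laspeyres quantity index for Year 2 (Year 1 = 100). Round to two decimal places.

92.68

Laspeyres quantity index uses base-period prices as weights.
ΣP(Year 1)·Q(Year 2) = 1.96×222 + 4.19×62 + 2.55×283 = 435.12 + 259.78 + 721.65 = 1416.55
ΣP(Year 1)·Q(Year 1) = 1.96×181 + 4.19×61 + 2.55×360 = 354.76 + 255.59 + 918 = 1528.35
Index = 1416.55 / 1528.35 × 100 = 92.6849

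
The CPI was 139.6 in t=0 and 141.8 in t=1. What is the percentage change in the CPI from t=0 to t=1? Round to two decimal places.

1.58%

Change = (141.8 − 139.6) / 139.6 × 100
       = 2.2 / 139.6 × 100 = 1.5759%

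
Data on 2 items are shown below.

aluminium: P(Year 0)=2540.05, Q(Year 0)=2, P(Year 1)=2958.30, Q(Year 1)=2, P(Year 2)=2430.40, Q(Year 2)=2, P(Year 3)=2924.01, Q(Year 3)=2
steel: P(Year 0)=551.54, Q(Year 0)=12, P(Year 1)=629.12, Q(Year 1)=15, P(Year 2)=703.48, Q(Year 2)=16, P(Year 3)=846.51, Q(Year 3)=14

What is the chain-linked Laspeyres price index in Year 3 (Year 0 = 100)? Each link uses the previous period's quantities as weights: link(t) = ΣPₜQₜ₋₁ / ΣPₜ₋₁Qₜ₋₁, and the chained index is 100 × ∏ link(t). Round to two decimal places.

Link Year 0→Year 1:
ΣP(Year 1)Q(Year 0) = 2958.30×2 + 629.12×12 = 5916.6 + 7549.44 = 13466.04
ΣP(Year 0)Q(Year 0) = 2540.05×2 + 551.54×12 = 5080.1 + 6618.48 = 11698.58
link = 13466.04/11698.58 = 1.151083
Link Year 1→Year 2:
ΣP(Year 2)Q(Year 1) = 2430.40×2 + 703.48×15 = 4860.8 + 10552.2 = 15413
ΣP(Year 1)Q(Year 1) = 2958.30×2 + 629.12×15 = 5916.6 + 9436.8 = 15353.4
link = 15413/15353.4 = 1.003882
Link Year 2→Year 3:
ΣP(Year 3)Q(Year 2) = 2924.01×2 + 846.51×16 = 5848.02 + 13544.16 = 19392.18
ΣP(Year 2)Q(Year 2) = 2430.40×2 + 703.48×16 = 4860.8 + 11255.68 = 16116.48
link = 19392.18/16116.48 = 1.203252
Chained index = 100 × 1.151083 × 1.003882 × 1.203252 = 139.0419

139.04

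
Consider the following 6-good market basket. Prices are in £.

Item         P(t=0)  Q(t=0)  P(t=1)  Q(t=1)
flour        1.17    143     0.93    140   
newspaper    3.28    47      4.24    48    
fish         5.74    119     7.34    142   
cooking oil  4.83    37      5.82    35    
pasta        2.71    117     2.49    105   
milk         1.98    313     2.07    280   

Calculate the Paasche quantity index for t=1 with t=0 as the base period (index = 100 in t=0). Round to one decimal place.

102.6

Paasche quantity index uses current-period prices as weights.
ΣP(t=1)·Q(t=1) = 0.93×140 + 4.24×48 + 7.34×142 + 5.82×35 + 2.49×105 + 2.07×280 = 130.2 + 203.52 + 1042.28 + 203.7 + 261.45 + 579.6 = 2420.75
ΣP(t=1)·Q(t=0) = 0.93×143 + 4.24×47 + 7.34×119 + 5.82×37 + 2.49×117 + 2.07×313 = 132.99 + 199.28 + 873.46 + 215.34 + 291.33 + 647.91 = 2360.31
Index = 2420.75 / 2360.31 × 100 = 102.5607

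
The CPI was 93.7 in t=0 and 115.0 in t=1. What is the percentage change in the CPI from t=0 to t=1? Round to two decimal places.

22.73%

Change = (115.0 − 93.7) / 93.7 × 100
       = 21.3 / 93.7 × 100 = 22.7321%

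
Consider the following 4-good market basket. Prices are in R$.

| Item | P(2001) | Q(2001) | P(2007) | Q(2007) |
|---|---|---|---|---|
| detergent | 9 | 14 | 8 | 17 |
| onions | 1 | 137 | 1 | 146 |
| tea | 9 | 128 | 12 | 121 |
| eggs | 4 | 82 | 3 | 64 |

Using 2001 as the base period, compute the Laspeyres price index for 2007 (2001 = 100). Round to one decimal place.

Laspeyres price index uses base-period quantities as weights.
ΣP(2007)·Q(2001) = 8×14 + 1×137 + 12×128 + 3×82 = 112 + 137 + 1536 + 246 = 2031
ΣP(2001)·Q(2001) = 9×14 + 1×137 + 9×128 + 4×82 = 126 + 137 + 1152 + 328 = 1743
Index = 2031 / 1743 × 100 = 116.5232

116.5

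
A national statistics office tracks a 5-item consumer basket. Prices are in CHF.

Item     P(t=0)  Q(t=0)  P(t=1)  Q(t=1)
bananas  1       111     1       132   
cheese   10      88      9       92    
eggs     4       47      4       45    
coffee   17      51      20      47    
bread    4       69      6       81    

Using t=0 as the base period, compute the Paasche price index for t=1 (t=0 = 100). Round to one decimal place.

Paasche price index uses current-period quantities as weights.
ΣP(t=1)·Q(t=1) = 1×132 + 9×92 + 4×45 + 20×47 + 6×81 = 132 + 828 + 180 + 940 + 486 = 2566
ΣP(t=0)·Q(t=1) = 1×132 + 10×92 + 4×45 + 17×47 + 4×81 = 132 + 920 + 180 + 799 + 324 = 2355
Index = 2566 / 2355 × 100 = 108.9597

109.0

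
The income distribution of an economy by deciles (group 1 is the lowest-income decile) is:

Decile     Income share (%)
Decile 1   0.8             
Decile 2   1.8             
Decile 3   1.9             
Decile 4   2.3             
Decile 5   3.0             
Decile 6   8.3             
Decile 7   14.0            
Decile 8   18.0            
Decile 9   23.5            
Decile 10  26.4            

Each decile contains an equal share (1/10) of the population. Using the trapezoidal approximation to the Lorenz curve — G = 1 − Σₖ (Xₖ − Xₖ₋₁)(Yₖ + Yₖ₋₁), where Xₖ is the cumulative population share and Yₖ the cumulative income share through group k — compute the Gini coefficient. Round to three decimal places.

Cumulative income shares Yₖ: 0.0080, 0.0260, 0.0450, 0.0680, 0.0980, 0.1810, 0.3210, 0.5010, 0.7360, 1.0000
Σ (Xₖ−Xₖ₋₁)(Yₖ+Yₖ₋₁) = (1/10)(0.0080+0.0000) + (1/10)(0.0260+0.0080) + (1/10)(0.0450+0.0260) + (1/10)(0.0680+0.0450) + (1/10)(0.0980+0.0680) + (1/10)(0.1810+0.0980) + (1/10)(0.3210+0.1810) + (1/10)(0.5010+0.3210) + (1/10)(0.7360+0.5010) + (1/10)(1.0000+0.7360)
  = 0.0008 + 0.0034 + 0.0071 + 0.0113 + 0.0166 + 0.0279 + 0.0502 + 0.0822 + 0.1237 + 0.1736 = 0.4968
G = 1 − 0.4968 = 0.5032

0.503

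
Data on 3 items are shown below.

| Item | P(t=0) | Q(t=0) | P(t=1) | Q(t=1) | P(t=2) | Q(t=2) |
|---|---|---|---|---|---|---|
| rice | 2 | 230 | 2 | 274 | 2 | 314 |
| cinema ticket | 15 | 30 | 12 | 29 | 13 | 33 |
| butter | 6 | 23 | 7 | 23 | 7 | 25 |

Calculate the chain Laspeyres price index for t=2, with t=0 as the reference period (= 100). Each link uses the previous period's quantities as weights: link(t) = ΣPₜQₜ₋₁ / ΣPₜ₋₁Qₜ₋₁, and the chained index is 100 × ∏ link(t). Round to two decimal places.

Link t=0→t=1:
ΣP(t=1)Q(t=0) = 2×230 + 12×30 + 7×23 = 460 + 360 + 161 = 981
ΣP(t=0)Q(t=0) = 2×230 + 15×30 + 6×23 = 460 + 450 + 138 = 1048
link = 981/1048 = 0.936069
Link t=1→t=2:
ΣP(t=2)Q(t=1) = 2×274 + 13×29 + 7×23 = 548 + 377 + 161 = 1086
ΣP(t=1)Q(t=1) = 2×274 + 12×29 + 7×23 = 548 + 348 + 161 = 1057
link = 1086/1057 = 1.027436
Chained index = 100 × 0.936069 × 1.027436 = 96.1751

96.18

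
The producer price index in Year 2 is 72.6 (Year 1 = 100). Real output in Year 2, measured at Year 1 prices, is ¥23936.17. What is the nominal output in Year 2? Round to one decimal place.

Nominal = Real × (Index/100) = 23936.17 × (72.6/100)
        = 23936.17 × 0.726 = 17377.6594

17377.7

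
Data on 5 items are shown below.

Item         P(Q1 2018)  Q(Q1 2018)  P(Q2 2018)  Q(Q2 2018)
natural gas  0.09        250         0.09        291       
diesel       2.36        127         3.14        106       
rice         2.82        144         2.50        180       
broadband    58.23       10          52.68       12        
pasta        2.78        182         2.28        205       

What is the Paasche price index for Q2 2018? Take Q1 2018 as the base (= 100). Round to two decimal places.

Paasche price index uses current-period quantities as weights.
ΣP(Q2 2018)·Q(Q2 2018) = 0.09×291 + 3.14×106 + 2.50×180 + 52.68×12 + 2.28×205 = 26.19 + 332.84 + 450 + 632.16 + 467.4 = 1908.59
ΣP(Q1 2018)·Q(Q2 2018) = 0.09×291 + 2.36×106 + 2.82×180 + 58.23×12 + 2.78×205 = 26.19 + 250.16 + 507.6 + 698.76 + 569.9 = 2052.61
Index = 1908.59 / 2052.61 × 100 = 92.9836

92.98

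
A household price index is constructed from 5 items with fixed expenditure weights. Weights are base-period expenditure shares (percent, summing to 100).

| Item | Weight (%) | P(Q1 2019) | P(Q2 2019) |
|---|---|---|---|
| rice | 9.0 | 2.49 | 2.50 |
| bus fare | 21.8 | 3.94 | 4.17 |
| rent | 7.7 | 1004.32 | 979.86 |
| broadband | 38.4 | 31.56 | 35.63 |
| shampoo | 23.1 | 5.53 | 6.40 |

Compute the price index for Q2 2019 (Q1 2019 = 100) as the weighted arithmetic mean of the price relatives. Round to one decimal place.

109.7

rice: 9.0 × (2.50/2.49) = 9.0 × 1.004016 = 9.0361
bus fare: 21.8 × (4.17/3.94) = 21.8 × 1.058376 = 23.0726
rent: 7.7 × (979.86/1004.32) = 7.7 × 0.975645 = 7.5125
broadband: 38.4 × (35.63/31.56) = 38.4 × 1.128961 = 43.3521
shampoo: 23.1 × (6.40/5.53) = 23.1 × 1.157324 = 26.7342
Index = Σ wᵢ·(p₁ᵢ/p₀ᵢ) = 9.0361 + 23.0726 + 7.5125 + 43.3521 + 26.7342 = 109.7075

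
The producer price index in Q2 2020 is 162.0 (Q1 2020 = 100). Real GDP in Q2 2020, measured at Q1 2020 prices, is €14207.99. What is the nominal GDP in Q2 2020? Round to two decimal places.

Nominal = Real × (Index/100) = 14207.99 × (162.0/100)
        = 14207.99 × 1.620 = 23016.9438

23016.94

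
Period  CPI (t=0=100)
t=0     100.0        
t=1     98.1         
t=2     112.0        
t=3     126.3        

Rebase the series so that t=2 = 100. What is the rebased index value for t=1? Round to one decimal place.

Rebased(t=1) = 98.1 / 112.0 × 100 = 87.5893

87.6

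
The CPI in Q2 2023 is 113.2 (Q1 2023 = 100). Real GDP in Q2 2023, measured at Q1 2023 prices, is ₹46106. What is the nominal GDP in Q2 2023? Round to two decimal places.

Nominal = Real × (Index/100) = 46106 × (113.2/100)
        = 46106 × 1.132 = 52191.9920

52191.99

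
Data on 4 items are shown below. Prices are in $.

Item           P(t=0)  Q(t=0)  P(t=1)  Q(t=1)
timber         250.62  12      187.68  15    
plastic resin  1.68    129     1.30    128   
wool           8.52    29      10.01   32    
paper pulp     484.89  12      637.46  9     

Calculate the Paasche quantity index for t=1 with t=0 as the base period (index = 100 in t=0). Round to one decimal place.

Paasche quantity index uses current-period prices as weights.
ΣP(t=1)·Q(t=1) = 187.68×15 + 1.30×128 + 10.01×32 + 637.46×9 = 2815.2 + 166.4 + 320.32 + 5737.14 = 9039.06
ΣP(t=1)·Q(t=0) = 187.68×12 + 1.30×129 + 10.01×29 + 637.46×12 = 2252.16 + 167.7 + 290.29 + 7649.52 = 10359.67
Index = 9039.06 / 10359.67 × 100 = 87.2524

87.3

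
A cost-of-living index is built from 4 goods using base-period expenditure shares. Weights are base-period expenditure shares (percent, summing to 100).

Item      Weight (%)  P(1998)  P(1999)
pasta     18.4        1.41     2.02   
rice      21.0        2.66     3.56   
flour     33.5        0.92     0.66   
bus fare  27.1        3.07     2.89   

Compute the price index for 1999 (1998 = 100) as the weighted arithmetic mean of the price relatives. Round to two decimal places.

pasta: 18.4 × (2.02/1.41) = 18.4 × 1.432624 = 26.3603
rice: 21.0 × (3.56/2.66) = 21.0 × 1.338346 = 28.1053
flour: 33.5 × (0.66/0.92) = 33.5 × 0.717391 = 24.0326
bus fare: 27.1 × (2.89/3.07) = 27.1 × 0.941368 = 25.5111
Index = Σ wᵢ·(p₁ᵢ/p₀ᵢ) = 26.3603 + 28.1053 + 24.0326 + 25.5111 = 104.0092

104.01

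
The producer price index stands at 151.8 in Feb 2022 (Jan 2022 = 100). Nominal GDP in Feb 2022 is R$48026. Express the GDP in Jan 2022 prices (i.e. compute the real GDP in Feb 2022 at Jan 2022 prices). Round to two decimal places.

Real = Nominal ÷ (Index/100) = 48026 ÷ (151.8/100)
     = 48026 ÷ 1.518 = 31637.6812

31637.68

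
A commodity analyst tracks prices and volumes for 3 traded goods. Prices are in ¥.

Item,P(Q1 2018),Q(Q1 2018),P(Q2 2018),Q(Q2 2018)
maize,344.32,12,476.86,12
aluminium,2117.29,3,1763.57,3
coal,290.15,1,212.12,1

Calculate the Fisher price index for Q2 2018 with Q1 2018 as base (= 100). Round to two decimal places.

Laspeyres component (base-period weights):
ΣP(Q2 2018)Q(Q1 2018) = 476.86×12 + 1763.57×3 + 212.12×1 = 5722.32 + 5290.71 + 212.12 = 11225.15
ΣP(Q1 2018)Q(Q1 2018) = 344.32×12 + 2117.29×3 + 290.15×1 = 4131.84 + 6351.87 + 290.15 = 10773.86
L = 11225.15 / 10773.86 × 100 = 104.1887
Paasche component (current-period weights):
ΣP(Q2 2018)Q(Q2 2018) = 476.86×12 + 1763.57×3 + 212.12×1 = 5722.32 + 5290.71 + 212.12 = 11225.15
ΣP(Q1 2018)Q(Q2 2018) = 344.32×12 + 2117.29×3 + 290.15×1 = 4131.84 + 6351.87 + 290.15 = 10773.86
P = 11225.15 / 10773.86 × 100 = 104.1887
Fisher = √(L × P) = √(104.1887 × 104.1887) = 104.1887

104.19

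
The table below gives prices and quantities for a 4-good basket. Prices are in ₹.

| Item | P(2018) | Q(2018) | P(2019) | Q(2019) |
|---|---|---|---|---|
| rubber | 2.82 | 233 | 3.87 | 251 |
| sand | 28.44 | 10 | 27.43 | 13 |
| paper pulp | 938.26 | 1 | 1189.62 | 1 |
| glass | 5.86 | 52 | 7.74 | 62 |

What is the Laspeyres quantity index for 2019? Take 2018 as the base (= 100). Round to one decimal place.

Laspeyres quantity index uses base-period prices as weights.
ΣP(2018)·Q(2019) = 2.82×251 + 28.44×13 + 938.26×1 + 5.86×62 = 707.82 + 369.72 + 938.26 + 363.32 = 2379.12
ΣP(2018)·Q(2018) = 2.82×233 + 28.44×10 + 938.26×1 + 5.86×52 = 657.06 + 284.4 + 938.26 + 304.72 = 2184.44
Index = 2379.12 / 2184.44 × 100 = 108.9121

108.9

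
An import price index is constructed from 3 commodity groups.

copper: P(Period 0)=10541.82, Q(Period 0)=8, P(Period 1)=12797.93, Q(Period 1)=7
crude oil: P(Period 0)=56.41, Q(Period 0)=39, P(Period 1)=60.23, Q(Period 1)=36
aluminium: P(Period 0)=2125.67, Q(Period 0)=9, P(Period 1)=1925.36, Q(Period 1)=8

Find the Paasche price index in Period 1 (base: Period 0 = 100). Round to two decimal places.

115.43

Paasche price index uses current-period quantities as weights.
ΣP(Period 1)·Q(Period 1) = 12797.93×7 + 60.23×36 + 1925.36×8 = 89585.51 + 2168.28 + 15402.88 = 107156.67
ΣP(Period 0)·Q(Period 1) = 10541.82×7 + 56.41×36 + 2125.67×8 = 73792.74 + 2030.76 + 17005.36 = 92828.86
Index = 107156.67 / 92828.86 × 100 = 115.4347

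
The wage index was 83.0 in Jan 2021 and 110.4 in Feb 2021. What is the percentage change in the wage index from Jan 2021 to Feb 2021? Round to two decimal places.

Change = (110.4 − 83.0) / 83.0 × 100
       = 27.4 / 83.0 × 100 = 33.0120%

33.01%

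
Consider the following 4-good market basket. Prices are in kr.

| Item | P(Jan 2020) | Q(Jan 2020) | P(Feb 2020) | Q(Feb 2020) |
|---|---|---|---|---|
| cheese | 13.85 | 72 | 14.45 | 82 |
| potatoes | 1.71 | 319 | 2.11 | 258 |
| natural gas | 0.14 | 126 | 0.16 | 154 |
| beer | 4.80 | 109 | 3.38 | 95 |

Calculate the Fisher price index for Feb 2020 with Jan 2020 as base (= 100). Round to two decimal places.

Laspeyres component (base-period weights):
ΣP(Feb 2020)Q(Jan 2020) = 14.45×72 + 2.11×319 + 0.16×126 + 3.38×109 = 1040.4 + 673.09 + 20.16 + 368.42 = 2102.07
ΣP(Jan 2020)Q(Jan 2020) = 13.85×72 + 1.71×319 + 0.14×126 + 4.80×109 = 997.2 + 545.49 + 17.64 + 523.2 = 2083.53
L = 2102.07 / 2083.53 × 100 = 100.8898
Paasche component (current-period weights):
ΣP(Feb 2020)Q(Feb 2020) = 14.45×82 + 2.11×258 + 0.16×154 + 3.38×95 = 1184.9 + 544.38 + 24.64 + 321.1 = 2075.02
ΣP(Jan 2020)Q(Feb 2020) = 13.85×82 + 1.71×258 + 0.14×154 + 4.80×95 = 1135.7 + 441.18 + 21.56 + 456 = 2054.44
P = 2075.02 / 2054.44 × 100 = 101.0017
Fisher = √(L × P) = √(100.8898 × 101.0017) = 100.9458

100.95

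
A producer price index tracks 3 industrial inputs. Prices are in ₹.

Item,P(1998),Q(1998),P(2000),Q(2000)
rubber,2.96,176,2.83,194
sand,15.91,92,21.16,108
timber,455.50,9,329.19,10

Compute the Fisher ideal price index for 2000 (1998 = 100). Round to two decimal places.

Laspeyres component (base-period weights):
ΣP(2000)Q(1998) = 2.83×176 + 21.16×92 + 329.19×9 = 498.08 + 1946.72 + 2962.71 = 5407.51
ΣP(1998)Q(1998) = 2.96×176 + 15.91×92 + 455.50×9 = 520.96 + 1463.72 + 4099.5 = 6084.18
L = 5407.51 / 6084.18 × 100 = 88.8782
Paasche component (current-period weights):
ΣP(2000)Q(2000) = 2.83×194 + 21.16×108 + 329.19×10 = 549.02 + 2285.28 + 3291.9 = 6126.2
ΣP(1998)Q(2000) = 2.96×194 + 15.91×108 + 455.50×10 = 574.24 + 1718.28 + 4555 = 6847.52
P = 6126.2 / 6847.52 × 100 = 89.4660
Fisher = √(L × P) = √(88.8782 × 89.4660) = 89.1716

89.17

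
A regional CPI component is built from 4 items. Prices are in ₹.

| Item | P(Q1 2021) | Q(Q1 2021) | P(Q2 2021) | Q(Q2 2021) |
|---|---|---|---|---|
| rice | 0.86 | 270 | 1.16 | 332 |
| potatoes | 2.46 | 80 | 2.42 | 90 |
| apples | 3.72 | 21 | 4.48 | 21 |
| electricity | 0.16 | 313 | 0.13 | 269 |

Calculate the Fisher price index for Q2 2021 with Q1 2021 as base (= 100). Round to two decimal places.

115.84

Laspeyres component (base-period weights):
ΣP(Q2 2021)Q(Q1 2021) = 1.16×270 + 2.42×80 + 4.48×21 + 0.13×313 = 313.2 + 193.6 + 94.08 + 40.69 = 641.57
ΣP(Q1 2021)Q(Q1 2021) = 0.86×270 + 2.46×80 + 3.72×21 + 0.16×313 = 232.2 + 196.8 + 78.12 + 50.08 = 557.2
L = 641.57 / 557.2 × 100 = 115.1418
Paasche component (current-period weights):
ΣP(Q2 2021)Q(Q2 2021) = 1.16×332 + 2.42×90 + 4.48×21 + 0.13×269 = 385.12 + 217.8 + 94.08 + 34.97 = 731.97
ΣP(Q1 2021)Q(Q2 2021) = 0.86×332 + 2.46×90 + 3.72×21 + 0.16×269 = 285.52 + 221.4 + 78.12 + 43.04 = 628.08
P = 731.97 / 628.08 × 100 = 116.5409
Fisher = √(L × P) = √(115.1418 × 116.5409) = 115.8392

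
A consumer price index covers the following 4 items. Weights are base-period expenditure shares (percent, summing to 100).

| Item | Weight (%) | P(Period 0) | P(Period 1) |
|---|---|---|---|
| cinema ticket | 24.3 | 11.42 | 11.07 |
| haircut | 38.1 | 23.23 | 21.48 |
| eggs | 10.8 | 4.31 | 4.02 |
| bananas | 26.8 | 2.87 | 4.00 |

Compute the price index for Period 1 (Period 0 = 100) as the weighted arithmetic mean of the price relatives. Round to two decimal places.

cinema ticket: 24.3 × (11.07/11.42) = 24.3 × 0.969352 = 23.5553
haircut: 38.1 × (21.48/23.23) = 38.1 × 0.924666 = 35.2298
eggs: 10.8 × (4.02/4.31) = 10.8 × 0.932715 = 10.0733
bananas: 26.8 × (4.00/2.87) = 26.8 × 1.393728 = 37.3519
Index = Σ wᵢ·(p₁ᵢ/p₀ᵢ) = 23.5553 + 35.2298 + 10.0733 + 37.3519 = 106.2103

106.21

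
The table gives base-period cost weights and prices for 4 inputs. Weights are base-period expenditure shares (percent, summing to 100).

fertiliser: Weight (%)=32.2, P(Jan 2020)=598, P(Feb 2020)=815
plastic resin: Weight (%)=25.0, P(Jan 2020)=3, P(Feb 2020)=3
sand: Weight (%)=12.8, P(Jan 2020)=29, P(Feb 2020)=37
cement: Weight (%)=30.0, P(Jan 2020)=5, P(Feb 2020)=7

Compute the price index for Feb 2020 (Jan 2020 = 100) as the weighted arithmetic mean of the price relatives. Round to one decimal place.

127.2

fertiliser: 32.2 × (815/598) = 32.2 × 1.362876 = 43.8846
plastic resin: 25.0 × (3/3) = 25.0 × 1.000000 = 25.0000
sand: 12.8 × (37/29) = 12.8 × 1.275862 = 16.3310
cement: 30.0 × (7/5) = 30.0 × 1.400000 = 42.0000
Index = Σ wᵢ·(p₁ᵢ/p₀ᵢ) = 43.8846 + 25.0000 + 16.3310 + 42.0000 = 127.2156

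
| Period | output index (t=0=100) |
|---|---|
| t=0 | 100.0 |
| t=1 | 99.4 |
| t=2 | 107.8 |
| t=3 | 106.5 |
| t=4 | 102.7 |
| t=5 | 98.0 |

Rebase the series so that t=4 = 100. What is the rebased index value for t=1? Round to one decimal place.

96.8

Rebased(t=1) = 99.4 / 102.7 × 100 = 96.7868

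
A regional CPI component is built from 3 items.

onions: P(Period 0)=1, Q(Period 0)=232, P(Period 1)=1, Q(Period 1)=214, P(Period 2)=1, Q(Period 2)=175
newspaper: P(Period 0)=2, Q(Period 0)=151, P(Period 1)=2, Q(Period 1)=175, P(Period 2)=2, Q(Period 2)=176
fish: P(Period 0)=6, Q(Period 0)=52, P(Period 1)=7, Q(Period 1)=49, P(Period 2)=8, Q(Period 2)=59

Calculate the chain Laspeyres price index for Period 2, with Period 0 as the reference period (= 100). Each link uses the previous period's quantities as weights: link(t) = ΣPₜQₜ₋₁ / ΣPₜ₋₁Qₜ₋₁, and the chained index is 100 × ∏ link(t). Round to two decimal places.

111.88

Link Period 0→Period 1:
ΣP(Period 1)Q(Period 0) = 1×232 + 2×151 + 7×52 = 232 + 302 + 364 = 898
ΣP(Period 0)Q(Period 0) = 1×232 + 2×151 + 6×52 = 232 + 302 + 312 = 846
link = 898/846 = 1.061466
Link Period 1→Period 2:
ΣP(Period 2)Q(Period 1) = 1×214 + 2×175 + 8×49 = 214 + 350 + 392 = 956
ΣP(Period 1)Q(Period 1) = 1×214 + 2×175 + 7×49 = 214 + 350 + 343 = 907
link = 956/907 = 1.054024
Chained index = 100 × 1.061466 × 1.054024 = 111.8811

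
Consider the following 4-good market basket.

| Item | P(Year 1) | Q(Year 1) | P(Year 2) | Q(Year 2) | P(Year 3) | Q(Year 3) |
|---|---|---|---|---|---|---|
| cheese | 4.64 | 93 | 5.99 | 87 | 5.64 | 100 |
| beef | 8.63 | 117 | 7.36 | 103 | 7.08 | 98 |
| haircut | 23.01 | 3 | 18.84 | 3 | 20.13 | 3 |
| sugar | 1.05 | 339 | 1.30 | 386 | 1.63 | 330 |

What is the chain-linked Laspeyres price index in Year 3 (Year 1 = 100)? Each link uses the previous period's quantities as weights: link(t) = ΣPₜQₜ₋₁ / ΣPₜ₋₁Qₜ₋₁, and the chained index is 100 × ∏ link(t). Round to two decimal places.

Link Year 1→Year 2:
ΣP(Year 2)Q(Year 1) = 5.99×93 + 7.36×117 + 18.84×3 + 1.30×339 = 557.07 + 861.12 + 56.52 + 440.7 = 1915.41
ΣP(Year 1)Q(Year 1) = 4.64×93 + 8.63×117 + 23.01×3 + 1.05×339 = 431.52 + 1009.71 + 69.03 + 355.95 = 1866.21
link = 1915.41/1866.21 = 1.026364
Link Year 2→Year 3:
ΣP(Year 3)Q(Year 2) = 5.64×87 + 7.08×103 + 20.13×3 + 1.63×386 = 490.68 + 729.24 + 60.39 + 629.18 = 1909.49
ΣP(Year 2)Q(Year 2) = 5.99×87 + 7.36×103 + 18.84×3 + 1.30×386 = 521.13 + 758.08 + 56.52 + 501.8 = 1837.53
link = 1909.49/1837.53 = 1.039161
Chained index = 100 × 1.026364 × 1.039161 = 106.6557

106.66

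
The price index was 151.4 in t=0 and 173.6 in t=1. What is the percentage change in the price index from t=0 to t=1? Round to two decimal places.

14.66%

Change = (173.6 − 151.4) / 151.4 × 100
       = 22.2 / 151.4 × 100 = 14.6631%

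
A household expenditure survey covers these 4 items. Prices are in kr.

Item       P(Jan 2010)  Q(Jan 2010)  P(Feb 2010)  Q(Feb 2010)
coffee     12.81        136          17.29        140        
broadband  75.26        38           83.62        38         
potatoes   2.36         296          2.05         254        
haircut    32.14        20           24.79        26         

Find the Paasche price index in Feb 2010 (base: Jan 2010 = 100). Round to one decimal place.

Paasche price index uses current-period quantities as weights.
ΣP(Feb 2010)·Q(Feb 2010) = 17.29×140 + 83.62×38 + 2.05×254 + 24.79×26 = 2420.6 + 3177.56 + 520.7 + 644.54 = 6763.4
ΣP(Jan 2010)·Q(Feb 2010) = 12.81×140 + 75.26×38 + 2.36×254 + 32.14×26 = 1793.4 + 2859.88 + 599.44 + 835.64 = 6088.36
Index = 6763.4 / 6088.36 × 100 = 111.0874

111.1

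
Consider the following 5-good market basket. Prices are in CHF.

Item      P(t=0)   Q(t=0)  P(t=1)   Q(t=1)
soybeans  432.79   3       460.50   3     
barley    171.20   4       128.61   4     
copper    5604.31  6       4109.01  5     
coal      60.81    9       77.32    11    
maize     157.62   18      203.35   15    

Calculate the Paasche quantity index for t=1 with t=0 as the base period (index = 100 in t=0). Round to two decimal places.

Paasche quantity index uses current-period prices as weights.
ΣP(t=1)·Q(t=1) = 460.50×3 + 128.61×4 + 4109.01×5 + 77.32×11 + 203.35×15 = 1381.5 + 514.44 + 20545.05 + 850.52 + 3050.25 = 26341.76
ΣP(t=1)·Q(t=0) = 460.50×3 + 128.61×4 + 4109.01×6 + 77.32×9 + 203.35×18 = 1381.5 + 514.44 + 24654.06 + 695.88 + 3660.3 = 30906.18
Index = 26341.76 / 30906.18 × 100 = 85.2314

85.23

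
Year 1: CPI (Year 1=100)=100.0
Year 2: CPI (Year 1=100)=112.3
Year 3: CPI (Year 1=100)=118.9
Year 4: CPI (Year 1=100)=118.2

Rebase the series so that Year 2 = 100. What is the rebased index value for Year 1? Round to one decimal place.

Rebased(Year 1) = 100.0 / 112.3 × 100 = 89.0472

89.0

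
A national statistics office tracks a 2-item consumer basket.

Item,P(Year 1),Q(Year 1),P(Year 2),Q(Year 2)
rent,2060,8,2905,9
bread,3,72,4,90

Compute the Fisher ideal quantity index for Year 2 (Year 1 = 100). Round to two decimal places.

Laspeyres component (base-period weights):
ΣP(Year 1)Q(Year 2) = 2060×9 + 3×90 = 18540 + 270 = 18810
ΣP(Year 1)Q(Year 1) = 2060×8 + 3×72 = 16480 + 216 = 16696
L = 18810 / 16696 × 100 = 112.6617
Paasche component (current-period weights):
ΣP(Year 2)Q(Year 2) = 2905×9 + 4×90 = 26145 + 360 = 26505
ΣP(Year 2)Q(Year 1) = 2905×8 + 4×72 = 23240 + 288 = 23528
P = 26505 / 23528 × 100 = 112.6530
Fisher = √(L × P) = √(112.6617 × 112.6530) = 112.6574

112.66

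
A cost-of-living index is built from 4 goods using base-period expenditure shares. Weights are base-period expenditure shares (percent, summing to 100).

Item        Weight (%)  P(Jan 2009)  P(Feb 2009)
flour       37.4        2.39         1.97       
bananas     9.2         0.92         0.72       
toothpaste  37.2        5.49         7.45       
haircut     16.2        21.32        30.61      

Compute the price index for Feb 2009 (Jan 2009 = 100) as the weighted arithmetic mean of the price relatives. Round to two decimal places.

flour: 37.4 × (1.97/2.39) = 37.4 × 0.824268 = 30.8276
bananas: 9.2 × (0.72/0.92) = 9.2 × 0.782609 = 7.2000
toothpaste: 37.2 × (7.45/5.49) = 37.2 × 1.357013 = 50.4809
haircut: 16.2 × (30.61/21.32) = 16.2 × 1.435741 = 23.2590
Index = Σ wᵢ·(p₁ᵢ/p₀ᵢ) = 30.8276 + 7.2000 + 50.4809 + 23.2590 = 111.7675

111.77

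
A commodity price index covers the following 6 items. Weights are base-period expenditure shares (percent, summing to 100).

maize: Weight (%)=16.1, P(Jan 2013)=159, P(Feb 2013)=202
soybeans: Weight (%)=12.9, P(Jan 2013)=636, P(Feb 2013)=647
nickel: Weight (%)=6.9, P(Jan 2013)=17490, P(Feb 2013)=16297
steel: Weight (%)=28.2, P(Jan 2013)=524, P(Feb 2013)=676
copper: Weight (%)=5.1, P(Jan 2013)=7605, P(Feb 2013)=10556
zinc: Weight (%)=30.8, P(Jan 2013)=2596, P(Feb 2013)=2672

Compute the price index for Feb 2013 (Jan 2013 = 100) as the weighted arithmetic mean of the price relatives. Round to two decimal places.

115.17

maize: 16.1 × (202/159) = 16.1 × 1.270440 = 20.4541
soybeans: 12.9 × (647/636) = 12.9 × 1.017296 = 13.1231
nickel: 6.9 × (16297/17490) = 6.9 × 0.931790 = 6.4293
steel: 28.2 × (676/524) = 28.2 × 1.290076 = 36.3802
copper: 5.1 × (10556/7605) = 5.1 × 1.388034 = 7.0790
zinc: 30.8 × (2672/2596) = 30.8 × 1.029276 = 31.7017
Index = Σ wᵢ·(p₁ᵢ/p₀ᵢ) = 20.4541 + 13.1231 + 6.4293 + 36.3802 + 7.0790 + 31.7017 = 115.1674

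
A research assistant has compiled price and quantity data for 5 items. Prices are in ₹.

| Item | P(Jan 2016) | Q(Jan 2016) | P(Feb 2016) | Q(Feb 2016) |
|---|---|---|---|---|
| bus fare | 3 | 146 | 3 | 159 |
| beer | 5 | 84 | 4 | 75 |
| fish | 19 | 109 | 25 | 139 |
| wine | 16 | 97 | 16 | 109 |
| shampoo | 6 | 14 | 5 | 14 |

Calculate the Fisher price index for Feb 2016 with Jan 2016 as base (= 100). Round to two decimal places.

113.09

Laspeyres component (base-period weights):
ΣP(Feb 2016)Q(Jan 2016) = 3×146 + 4×84 + 25×109 + 16×97 + 5×14 = 438 + 336 + 2725 + 1552 + 70 = 5121
ΣP(Jan 2016)Q(Jan 2016) = 3×146 + 5×84 + 19×109 + 16×97 + 6×14 = 438 + 420 + 2071 + 1552 + 84 = 4565
L = 5121 / 4565 × 100 = 112.1796
Paasche component (current-period weights):
ΣP(Feb 2016)Q(Feb 2016) = 3×159 + 4×75 + 25×139 + 16×109 + 5×14 = 477 + 300 + 3475 + 1744 + 70 = 6066
ΣP(Jan 2016)Q(Feb 2016) = 3×159 + 5×75 + 19×139 + 16×109 + 6×14 = 477 + 375 + 2641 + 1744 + 84 = 5321
P = 6066 / 5321 × 100 = 114.0011
Fisher = √(L × P) = √(112.1796 × 114.0011) = 113.0867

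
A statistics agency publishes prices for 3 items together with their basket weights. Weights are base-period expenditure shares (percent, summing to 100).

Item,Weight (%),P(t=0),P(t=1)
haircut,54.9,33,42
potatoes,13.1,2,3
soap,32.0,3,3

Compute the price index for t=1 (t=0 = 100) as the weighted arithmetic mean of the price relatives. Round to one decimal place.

haircut: 54.9 × (42/33) = 54.9 × 1.272727 = 69.8727
potatoes: 13.1 × (3/2) = 13.1 × 1.500000 = 19.6500
soap: 32.0 × (3/3) = 32.0 × 1.000000 = 32.0000
Index = Σ wᵢ·(p₁ᵢ/p₀ᵢ) = 69.8727 + 19.6500 + 32.0000 = 121.5227

121.5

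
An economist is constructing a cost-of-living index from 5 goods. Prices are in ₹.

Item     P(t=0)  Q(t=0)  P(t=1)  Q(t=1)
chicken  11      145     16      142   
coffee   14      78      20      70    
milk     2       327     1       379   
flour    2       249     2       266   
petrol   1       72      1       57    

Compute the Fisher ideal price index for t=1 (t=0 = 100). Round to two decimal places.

120.72

Laspeyres component (base-period weights):
ΣP(t=1)Q(t=0) = 16×145 + 20×78 + 1×327 + 2×249 + 1×72 = 2320 + 1560 + 327 + 498 + 72 = 4777
ΣP(t=0)Q(t=0) = 11×145 + 14×78 + 2×327 + 2×249 + 1×72 = 1595 + 1092 + 654 + 498 + 72 = 3911
L = 4777 / 3911 × 100 = 122.1427
Paasche component (current-period weights):
ΣP(t=1)Q(t=1) = 16×142 + 20×70 + 1×379 + 2×266 + 1×57 = 2272 + 1400 + 379 + 532 + 57 = 4640
ΣP(t=0)Q(t=1) = 11×142 + 14×70 + 2×379 + 2×266 + 1×57 = 1562 + 980 + 758 + 532 + 57 = 3889
P = 4640 / 3889 × 100 = 119.3109
Fisher = √(L × P) = √(122.1427 × 119.3109) = 120.7185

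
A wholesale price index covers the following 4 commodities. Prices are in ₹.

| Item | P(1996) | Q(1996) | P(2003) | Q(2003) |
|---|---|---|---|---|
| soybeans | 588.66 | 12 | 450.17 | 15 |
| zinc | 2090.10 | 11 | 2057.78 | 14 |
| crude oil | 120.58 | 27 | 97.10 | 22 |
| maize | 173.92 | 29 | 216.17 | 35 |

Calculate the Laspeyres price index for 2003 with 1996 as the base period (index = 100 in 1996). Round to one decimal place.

Laspeyres price index uses base-period quantities as weights.
ΣP(2003)·Q(1996) = 450.17×12 + 2057.78×11 + 97.10×27 + 216.17×29 = 5402.04 + 22635.58 + 2621.7 + 6268.93 = 36928.25
ΣP(1996)·Q(1996) = 588.66×12 + 2090.10×11 + 120.58×27 + 173.92×29 = 7063.92 + 22991.1 + 3255.66 + 5043.68 = 38354.36
Index = 36928.25 / 38354.36 × 100 = 96.2818

96.3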